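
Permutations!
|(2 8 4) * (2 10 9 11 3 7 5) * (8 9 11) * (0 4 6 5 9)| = 11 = |(0 4 10 11 3 7 9 8 6 5 2)|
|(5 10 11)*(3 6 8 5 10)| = 4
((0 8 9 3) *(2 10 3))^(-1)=(0 3 10 2 9 8)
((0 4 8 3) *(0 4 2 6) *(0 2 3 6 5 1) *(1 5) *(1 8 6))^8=((0 3 4 6 2 8 1))^8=(0 3 4 6 2 8 1)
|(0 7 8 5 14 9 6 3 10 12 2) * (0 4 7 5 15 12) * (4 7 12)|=42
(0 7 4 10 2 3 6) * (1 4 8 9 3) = (0 7 8 9 3 6)(1 4 10 2) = [7, 4, 1, 6, 10, 5, 0, 8, 9, 3, 2]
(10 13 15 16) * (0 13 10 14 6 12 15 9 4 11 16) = (0 13 9 4 11 16 14 6 12 15) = [13, 1, 2, 3, 11, 5, 12, 7, 8, 4, 10, 16, 15, 9, 6, 0, 14]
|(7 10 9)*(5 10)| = |(5 10 9 7)| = 4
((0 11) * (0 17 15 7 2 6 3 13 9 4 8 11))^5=((2 6 3 13 9 4 8 11 17 15 7))^5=(2 4 7 9 15 13 17 3 11 6 8)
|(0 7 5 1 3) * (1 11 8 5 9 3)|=12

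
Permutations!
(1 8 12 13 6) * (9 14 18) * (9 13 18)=(1 8 12 18 13 6)(9 14)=[0, 8, 2, 3, 4, 5, 1, 7, 12, 14, 10, 11, 18, 6, 9, 15, 16, 17, 13]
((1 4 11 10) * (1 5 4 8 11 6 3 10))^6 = ((1 8 11)(3 10 5 4 6))^6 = (11)(3 10 5 4 6)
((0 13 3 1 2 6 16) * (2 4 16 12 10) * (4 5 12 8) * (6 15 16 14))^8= (0 15 10 5 3)(1 13 16 2 12)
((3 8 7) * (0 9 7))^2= ((0 9 7 3 8))^2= (0 7 8 9 3)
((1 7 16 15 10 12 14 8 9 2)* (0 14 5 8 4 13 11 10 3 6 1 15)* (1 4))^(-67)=(0 7 14 16 1)(2 13 8 6 12 15 11 9 4 5 3 10)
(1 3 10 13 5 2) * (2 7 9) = (1 3 10 13 5 7 9 2) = [0, 3, 1, 10, 4, 7, 6, 9, 8, 2, 13, 11, 12, 5]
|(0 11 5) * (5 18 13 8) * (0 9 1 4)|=|(0 11 18 13 8 5 9 1 4)|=9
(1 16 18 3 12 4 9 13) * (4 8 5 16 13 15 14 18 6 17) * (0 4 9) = (0 4)(1 13)(3 12 8 5 16 6 17 9 15 14 18) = [4, 13, 2, 12, 0, 16, 17, 7, 5, 15, 10, 11, 8, 1, 18, 14, 6, 9, 3]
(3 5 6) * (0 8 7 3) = (0 8 7 3 5 6) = [8, 1, 2, 5, 4, 6, 0, 3, 7]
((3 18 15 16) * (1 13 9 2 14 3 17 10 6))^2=((1 13 9 2 14 3 18 15 16 17 10 6))^2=(1 9 14 18 16 10)(2 3 15 17 6 13)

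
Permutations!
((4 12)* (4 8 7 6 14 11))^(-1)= ((4 12 8 7 6 14 11))^(-1)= (4 11 14 6 7 8 12)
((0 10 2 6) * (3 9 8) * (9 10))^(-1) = ((0 9 8 3 10 2 6))^(-1) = (0 6 2 10 3 8 9)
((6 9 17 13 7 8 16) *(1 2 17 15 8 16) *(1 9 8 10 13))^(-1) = (1 17 2)(6 16 7 13 10 15 9 8)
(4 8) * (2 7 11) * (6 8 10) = (2 7 11)(4 10 6 8) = [0, 1, 7, 3, 10, 5, 8, 11, 4, 9, 6, 2]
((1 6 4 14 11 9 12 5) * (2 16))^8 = ((1 6 4 14 11 9 12 5)(2 16))^8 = (16)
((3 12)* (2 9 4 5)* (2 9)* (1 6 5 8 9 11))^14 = (12)(1 5)(4 9 8)(6 11)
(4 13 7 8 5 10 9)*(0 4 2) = (0 4 13 7 8 5 10 9 2) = [4, 1, 0, 3, 13, 10, 6, 8, 5, 2, 9, 11, 12, 7]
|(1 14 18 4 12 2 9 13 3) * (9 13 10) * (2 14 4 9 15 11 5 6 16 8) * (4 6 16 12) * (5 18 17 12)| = 120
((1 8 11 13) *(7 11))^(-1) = ((1 8 7 11 13))^(-1) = (1 13 11 7 8)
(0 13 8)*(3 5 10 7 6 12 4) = (0 13 8)(3 5 10 7 6 12 4) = [13, 1, 2, 5, 3, 10, 12, 6, 0, 9, 7, 11, 4, 8]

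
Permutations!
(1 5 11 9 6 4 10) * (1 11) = (1 5)(4 10 11 9 6) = [0, 5, 2, 3, 10, 1, 4, 7, 8, 6, 11, 9]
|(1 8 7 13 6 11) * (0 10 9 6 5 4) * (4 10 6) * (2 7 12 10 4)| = 13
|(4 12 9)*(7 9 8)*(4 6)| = 6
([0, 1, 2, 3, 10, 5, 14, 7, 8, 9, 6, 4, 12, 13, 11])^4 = (4 11 14 6 10)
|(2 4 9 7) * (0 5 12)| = 12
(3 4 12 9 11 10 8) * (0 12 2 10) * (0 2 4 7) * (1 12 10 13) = [10, 12, 13, 7, 4, 5, 6, 0, 3, 11, 8, 2, 9, 1] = (0 10 8 3 7)(1 12 9 11 2 13)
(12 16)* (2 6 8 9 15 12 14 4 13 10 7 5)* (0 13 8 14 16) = (16)(0 13 10 7 5 2 6 14 4 8 9 15 12) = [13, 1, 6, 3, 8, 2, 14, 5, 9, 15, 7, 11, 0, 10, 4, 12, 16]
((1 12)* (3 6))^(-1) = ((1 12)(3 6))^(-1) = (1 12)(3 6)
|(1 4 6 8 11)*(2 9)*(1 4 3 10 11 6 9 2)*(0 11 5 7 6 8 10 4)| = 4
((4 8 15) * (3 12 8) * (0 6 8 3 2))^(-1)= ((0 6 8 15 4 2)(3 12))^(-1)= (0 2 4 15 8 6)(3 12)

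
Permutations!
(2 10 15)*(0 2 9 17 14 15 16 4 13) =(0 2 10 16 4 13)(9 17 14 15) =[2, 1, 10, 3, 13, 5, 6, 7, 8, 17, 16, 11, 12, 0, 15, 9, 4, 14]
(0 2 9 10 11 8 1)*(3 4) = (0 2 9 10 11 8 1)(3 4) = [2, 0, 9, 4, 3, 5, 6, 7, 1, 10, 11, 8]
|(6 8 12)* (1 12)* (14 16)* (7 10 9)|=|(1 12 6 8)(7 10 9)(14 16)|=12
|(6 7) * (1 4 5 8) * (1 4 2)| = |(1 2)(4 5 8)(6 7)| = 6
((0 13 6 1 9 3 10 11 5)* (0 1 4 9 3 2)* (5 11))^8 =(0 6 9)(2 13 4)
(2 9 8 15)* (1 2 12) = [0, 2, 9, 3, 4, 5, 6, 7, 15, 8, 10, 11, 1, 13, 14, 12] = (1 2 9 8 15 12)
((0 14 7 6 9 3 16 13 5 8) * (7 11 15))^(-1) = (0 8 5 13 16 3 9 6 7 15 11 14)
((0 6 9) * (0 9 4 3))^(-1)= ((9)(0 6 4 3))^(-1)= (9)(0 3 4 6)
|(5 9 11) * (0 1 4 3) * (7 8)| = 12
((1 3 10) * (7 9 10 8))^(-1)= (1 10 9 7 8 3)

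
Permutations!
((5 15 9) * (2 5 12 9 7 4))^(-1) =((2 5 15 7 4)(9 12))^(-1) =(2 4 7 15 5)(9 12)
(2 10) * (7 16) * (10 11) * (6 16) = [0, 1, 11, 3, 4, 5, 16, 6, 8, 9, 2, 10, 12, 13, 14, 15, 7] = (2 11 10)(6 16 7)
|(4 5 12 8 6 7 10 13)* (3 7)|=9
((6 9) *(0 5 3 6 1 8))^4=(0 9 5 1 3 8 6)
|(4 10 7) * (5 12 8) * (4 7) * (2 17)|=6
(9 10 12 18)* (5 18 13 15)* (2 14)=[0, 1, 14, 3, 4, 18, 6, 7, 8, 10, 12, 11, 13, 15, 2, 5, 16, 17, 9]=(2 14)(5 18 9 10 12 13 15)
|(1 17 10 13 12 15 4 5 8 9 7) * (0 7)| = |(0 7 1 17 10 13 12 15 4 5 8 9)| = 12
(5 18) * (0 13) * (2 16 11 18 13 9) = (0 9 2 16 11 18 5 13) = [9, 1, 16, 3, 4, 13, 6, 7, 8, 2, 10, 18, 12, 0, 14, 15, 11, 17, 5]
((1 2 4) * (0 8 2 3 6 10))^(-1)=(0 10 6 3 1 4 2 8)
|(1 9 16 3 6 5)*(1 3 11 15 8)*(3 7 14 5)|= 6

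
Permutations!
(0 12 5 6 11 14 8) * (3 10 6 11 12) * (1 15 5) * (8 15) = [3, 8, 2, 10, 4, 11, 12, 7, 0, 9, 6, 14, 1, 13, 15, 5] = (0 3 10 6 12 1 8)(5 11 14 15)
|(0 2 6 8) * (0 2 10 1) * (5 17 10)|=15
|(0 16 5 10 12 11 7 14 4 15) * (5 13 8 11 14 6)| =|(0 16 13 8 11 7 6 5 10 12 14 4 15)| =13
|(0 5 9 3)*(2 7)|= |(0 5 9 3)(2 7)|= 4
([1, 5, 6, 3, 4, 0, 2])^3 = [0, 1, 6, 3, 4, 5, 2]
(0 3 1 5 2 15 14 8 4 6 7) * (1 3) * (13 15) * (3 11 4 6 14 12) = (0 1 5 2 13 15 12 3 11 4 14 8 6 7) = [1, 5, 13, 11, 14, 2, 7, 0, 6, 9, 10, 4, 3, 15, 8, 12]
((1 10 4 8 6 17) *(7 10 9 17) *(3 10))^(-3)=((1 9 17)(3 10 4 8 6 7))^(-3)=(17)(3 8)(4 7)(6 10)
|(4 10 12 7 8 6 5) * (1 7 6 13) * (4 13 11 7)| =21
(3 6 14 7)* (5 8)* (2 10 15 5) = (2 10 15 5 8)(3 6 14 7) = [0, 1, 10, 6, 4, 8, 14, 3, 2, 9, 15, 11, 12, 13, 7, 5]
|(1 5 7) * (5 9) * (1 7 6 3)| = 5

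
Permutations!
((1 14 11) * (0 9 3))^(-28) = (0 3 9)(1 11 14)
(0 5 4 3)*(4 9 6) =[5, 1, 2, 0, 3, 9, 4, 7, 8, 6] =(0 5 9 6 4 3)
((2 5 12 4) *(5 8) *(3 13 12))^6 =((2 8 5 3 13 12 4))^6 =(2 4 12 13 3 5 8)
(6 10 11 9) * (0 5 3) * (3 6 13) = (0 5 6 10 11 9 13 3) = [5, 1, 2, 0, 4, 6, 10, 7, 8, 13, 11, 9, 12, 3]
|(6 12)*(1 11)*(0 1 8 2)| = 10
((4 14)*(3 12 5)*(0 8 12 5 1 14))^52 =((0 8 12 1 14 4)(3 5))^52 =(0 14 12)(1 8 4)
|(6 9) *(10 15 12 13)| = |(6 9)(10 15 12 13)| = 4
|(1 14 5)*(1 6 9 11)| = 6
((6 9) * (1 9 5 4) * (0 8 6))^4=((0 8 6 5 4 1 9))^4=(0 4 8 1 6 9 5)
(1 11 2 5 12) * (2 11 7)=(1 7 2 5 12)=[0, 7, 5, 3, 4, 12, 6, 2, 8, 9, 10, 11, 1]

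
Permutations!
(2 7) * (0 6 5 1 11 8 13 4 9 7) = (0 6 5 1 11 8 13 4 9 7 2) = [6, 11, 0, 3, 9, 1, 5, 2, 13, 7, 10, 8, 12, 4]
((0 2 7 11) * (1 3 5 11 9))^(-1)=((0 2 7 9 1 3 5 11))^(-1)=(0 11 5 3 1 9 7 2)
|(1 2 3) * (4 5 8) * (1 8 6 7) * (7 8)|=4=|(1 2 3 7)(4 5 6 8)|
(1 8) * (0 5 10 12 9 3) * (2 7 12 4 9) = (0 5 10 4 9 3)(1 8)(2 7 12) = [5, 8, 7, 0, 9, 10, 6, 12, 1, 3, 4, 11, 2]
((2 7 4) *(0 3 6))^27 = ((0 3 6)(2 7 4))^27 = (7)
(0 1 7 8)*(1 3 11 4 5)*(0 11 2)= (0 3 2)(1 7 8 11 4 5)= [3, 7, 0, 2, 5, 1, 6, 8, 11, 9, 10, 4]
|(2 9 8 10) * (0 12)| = 4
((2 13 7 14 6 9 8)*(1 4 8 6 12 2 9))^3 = (1 9 4 6 8)(2 14 13 12 7) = ((1 4 8 9 6)(2 13 7 14 12))^3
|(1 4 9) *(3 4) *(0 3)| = |(0 3 4 9 1)| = 5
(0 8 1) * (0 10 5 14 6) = (0 8 1 10 5 14 6) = [8, 10, 2, 3, 4, 14, 0, 7, 1, 9, 5, 11, 12, 13, 6]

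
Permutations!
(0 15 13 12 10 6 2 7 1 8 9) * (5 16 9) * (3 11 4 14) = (0 15 13 12 10 6 2 7 1 8 5 16 9)(3 11 4 14) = [15, 8, 7, 11, 14, 16, 2, 1, 5, 0, 6, 4, 10, 12, 3, 13, 9]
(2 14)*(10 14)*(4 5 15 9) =(2 10 14)(4 5 15 9) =[0, 1, 10, 3, 5, 15, 6, 7, 8, 4, 14, 11, 12, 13, 2, 9]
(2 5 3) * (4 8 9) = (2 5 3)(4 8 9) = [0, 1, 5, 2, 8, 3, 6, 7, 9, 4]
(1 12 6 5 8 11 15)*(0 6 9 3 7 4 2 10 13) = [6, 12, 10, 7, 2, 8, 5, 4, 11, 3, 13, 15, 9, 0, 14, 1] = (0 6 5 8 11 15 1 12 9 3 7 4 2 10 13)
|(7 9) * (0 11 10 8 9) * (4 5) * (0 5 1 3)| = |(0 11 10 8 9 7 5 4 1 3)| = 10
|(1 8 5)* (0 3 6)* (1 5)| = 6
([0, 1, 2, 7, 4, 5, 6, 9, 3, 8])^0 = [0, 1, 2, 3, 4, 5, 6, 7, 8, 9]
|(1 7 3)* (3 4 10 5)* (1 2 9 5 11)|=|(1 7 4 10 11)(2 9 5 3)|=20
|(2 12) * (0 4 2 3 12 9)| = 4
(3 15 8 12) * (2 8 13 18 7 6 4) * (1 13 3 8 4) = (1 13 18 7 6)(2 4)(3 15)(8 12) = [0, 13, 4, 15, 2, 5, 1, 6, 12, 9, 10, 11, 8, 18, 14, 3, 16, 17, 7]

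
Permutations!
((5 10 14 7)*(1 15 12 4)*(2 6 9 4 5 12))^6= (15)(5 10 14 7 12)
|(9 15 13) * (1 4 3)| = 3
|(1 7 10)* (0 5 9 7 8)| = 7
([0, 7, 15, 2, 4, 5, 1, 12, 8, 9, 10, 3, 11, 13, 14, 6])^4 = (1 3)(2 7)(6 11)(12 15)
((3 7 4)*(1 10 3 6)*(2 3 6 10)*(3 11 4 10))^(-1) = (1 6 10 7 3 4 11 2)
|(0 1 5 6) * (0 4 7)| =6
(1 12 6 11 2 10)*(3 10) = (1 12 6 11 2 3 10) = [0, 12, 3, 10, 4, 5, 11, 7, 8, 9, 1, 2, 6]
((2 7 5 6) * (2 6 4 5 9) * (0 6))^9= (9)(0 6)(4 5)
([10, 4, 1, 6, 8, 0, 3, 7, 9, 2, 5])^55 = [10, 1, 2, 6, 4, 0, 3, 7, 8, 9, 5]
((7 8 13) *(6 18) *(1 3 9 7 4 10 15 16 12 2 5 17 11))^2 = (18)(1 9 8 4 15 12 5 11 3 7 13 10 16 2 17)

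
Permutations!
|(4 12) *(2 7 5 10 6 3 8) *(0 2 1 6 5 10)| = |(0 2 7 10 5)(1 6 3 8)(4 12)| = 20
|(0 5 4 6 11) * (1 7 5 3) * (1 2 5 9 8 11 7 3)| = |(0 1 3 2 5 4 6 7 9 8 11)| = 11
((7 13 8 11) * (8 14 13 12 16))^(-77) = ((7 12 16 8 11)(13 14))^(-77) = (7 8 12 11 16)(13 14)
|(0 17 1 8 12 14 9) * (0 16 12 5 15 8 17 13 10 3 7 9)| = |(0 13 10 3 7 9 16 12 14)(1 17)(5 15 8)| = 18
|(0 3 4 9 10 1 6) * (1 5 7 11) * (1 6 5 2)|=11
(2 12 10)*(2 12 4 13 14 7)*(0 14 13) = [14, 1, 4, 3, 0, 5, 6, 2, 8, 9, 12, 11, 10, 13, 7] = (0 14 7 2 4)(10 12)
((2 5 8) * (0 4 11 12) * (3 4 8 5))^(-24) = ((0 8 2 3 4 11 12))^(-24) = (0 4 8 11 2 12 3)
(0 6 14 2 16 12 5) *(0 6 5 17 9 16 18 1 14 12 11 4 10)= (0 5 6 12 17 9 16 11 4 10)(1 14 2 18)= [5, 14, 18, 3, 10, 6, 12, 7, 8, 16, 0, 4, 17, 13, 2, 15, 11, 9, 1]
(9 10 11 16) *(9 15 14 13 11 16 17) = (9 10 16 15 14 13 11 17) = [0, 1, 2, 3, 4, 5, 6, 7, 8, 10, 16, 17, 12, 11, 13, 14, 15, 9]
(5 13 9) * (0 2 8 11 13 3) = (0 2 8 11 13 9 5 3) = [2, 1, 8, 0, 4, 3, 6, 7, 11, 5, 10, 13, 12, 9]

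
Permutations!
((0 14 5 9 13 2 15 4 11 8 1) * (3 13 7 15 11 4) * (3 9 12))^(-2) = (0 8 2 3 5)(1 11 13 12 14)(7 15 9)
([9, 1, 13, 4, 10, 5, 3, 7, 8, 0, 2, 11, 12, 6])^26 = [0, 1, 6, 10, 2, 5, 4, 7, 8, 9, 13, 11, 12, 3]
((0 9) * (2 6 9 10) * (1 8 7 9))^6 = ((0 10 2 6 1 8 7 9))^6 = (0 7 1 2)(6 10 9 8)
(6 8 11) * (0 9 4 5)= (0 9 4 5)(6 8 11)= [9, 1, 2, 3, 5, 0, 8, 7, 11, 4, 10, 6]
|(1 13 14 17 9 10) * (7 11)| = 6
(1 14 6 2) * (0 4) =(0 4)(1 14 6 2) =[4, 14, 1, 3, 0, 5, 2, 7, 8, 9, 10, 11, 12, 13, 6]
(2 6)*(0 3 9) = (0 3 9)(2 6) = [3, 1, 6, 9, 4, 5, 2, 7, 8, 0]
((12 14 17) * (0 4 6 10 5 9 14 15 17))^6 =((0 4 6 10 5 9 14)(12 15 17))^6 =(17)(0 14 9 5 10 6 4)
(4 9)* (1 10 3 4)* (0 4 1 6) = (0 4 9 6)(1 10 3) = [4, 10, 2, 1, 9, 5, 0, 7, 8, 6, 3]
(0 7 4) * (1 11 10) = (0 7 4)(1 11 10) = [7, 11, 2, 3, 0, 5, 6, 4, 8, 9, 1, 10]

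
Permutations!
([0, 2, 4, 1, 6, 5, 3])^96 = (1 2 4 6 3)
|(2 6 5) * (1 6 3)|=5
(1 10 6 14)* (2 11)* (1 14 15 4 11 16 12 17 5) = (1 10 6 15 4 11 2 16 12 17 5) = [0, 10, 16, 3, 11, 1, 15, 7, 8, 9, 6, 2, 17, 13, 14, 4, 12, 5]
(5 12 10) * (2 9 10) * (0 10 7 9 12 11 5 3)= (0 10 3)(2 12)(5 11)(7 9)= [10, 1, 12, 0, 4, 11, 6, 9, 8, 7, 3, 5, 2]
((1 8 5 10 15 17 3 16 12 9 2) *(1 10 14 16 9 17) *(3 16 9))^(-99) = (17)(1 2 5 15 9 8 10 14)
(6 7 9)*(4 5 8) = (4 5 8)(6 7 9) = [0, 1, 2, 3, 5, 8, 7, 9, 4, 6]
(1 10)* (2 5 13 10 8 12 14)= (1 8 12 14 2 5 13 10)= [0, 8, 5, 3, 4, 13, 6, 7, 12, 9, 1, 11, 14, 10, 2]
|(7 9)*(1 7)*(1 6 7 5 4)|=|(1 5 4)(6 7 9)|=3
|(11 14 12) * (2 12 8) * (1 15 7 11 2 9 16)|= |(1 15 7 11 14 8 9 16)(2 12)|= 8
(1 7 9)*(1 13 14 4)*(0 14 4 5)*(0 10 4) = (0 14 5 10 4 1 7 9 13) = [14, 7, 2, 3, 1, 10, 6, 9, 8, 13, 4, 11, 12, 0, 5]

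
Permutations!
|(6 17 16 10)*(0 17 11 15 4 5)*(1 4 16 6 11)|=12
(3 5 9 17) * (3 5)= (5 9 17)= [0, 1, 2, 3, 4, 9, 6, 7, 8, 17, 10, 11, 12, 13, 14, 15, 16, 5]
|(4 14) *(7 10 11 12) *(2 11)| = 10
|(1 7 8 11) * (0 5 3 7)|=|(0 5 3 7 8 11 1)|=7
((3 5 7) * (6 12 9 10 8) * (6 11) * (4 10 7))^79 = (3 7 9 12 6 11 8 10 4 5)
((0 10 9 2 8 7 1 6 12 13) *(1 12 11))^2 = (0 9 8 12)(1 11 6)(2 7 13 10)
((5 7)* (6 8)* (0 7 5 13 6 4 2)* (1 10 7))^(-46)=((0 1 10 7 13 6 8 4 2))^(-46)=(0 2 4 8 6 13 7 10 1)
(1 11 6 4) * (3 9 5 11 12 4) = (1 12 4)(3 9 5 11 6) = [0, 12, 2, 9, 1, 11, 3, 7, 8, 5, 10, 6, 4]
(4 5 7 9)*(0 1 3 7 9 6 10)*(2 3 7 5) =(0 1 7 6 10)(2 3 5 9 4) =[1, 7, 3, 5, 2, 9, 10, 6, 8, 4, 0]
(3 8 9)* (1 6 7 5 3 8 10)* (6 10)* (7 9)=(1 10)(3 6 9 8 7 5)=[0, 10, 2, 6, 4, 3, 9, 5, 7, 8, 1]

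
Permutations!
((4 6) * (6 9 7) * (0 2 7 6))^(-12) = (9)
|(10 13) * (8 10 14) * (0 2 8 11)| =7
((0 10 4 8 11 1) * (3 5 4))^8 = (11)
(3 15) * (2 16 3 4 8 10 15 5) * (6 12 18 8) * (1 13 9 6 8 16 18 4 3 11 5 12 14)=(1 13 9 6 14)(2 18 16 11 5)(3 12 4 8 10 15)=[0, 13, 18, 12, 8, 2, 14, 7, 10, 6, 15, 5, 4, 9, 1, 3, 11, 17, 16]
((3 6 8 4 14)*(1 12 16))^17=((1 12 16)(3 6 8 4 14))^17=(1 16 12)(3 8 14 6 4)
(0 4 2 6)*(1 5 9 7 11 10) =(0 4 2 6)(1 5 9 7 11 10) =[4, 5, 6, 3, 2, 9, 0, 11, 8, 7, 1, 10]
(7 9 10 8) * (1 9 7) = (1 9 10 8) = [0, 9, 2, 3, 4, 5, 6, 7, 1, 10, 8]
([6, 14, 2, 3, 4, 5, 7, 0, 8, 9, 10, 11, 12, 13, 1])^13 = [6, 14, 2, 3, 4, 5, 7, 0, 8, 9, 10, 11, 12, 13, 1]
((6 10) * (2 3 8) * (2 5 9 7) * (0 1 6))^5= (0 1 6 10)(2 7 9 5 8 3)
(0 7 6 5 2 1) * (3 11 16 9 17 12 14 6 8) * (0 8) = (0 7)(1 8 3 11 16 9 17 12 14 6 5 2) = [7, 8, 1, 11, 4, 2, 5, 0, 3, 17, 10, 16, 14, 13, 6, 15, 9, 12]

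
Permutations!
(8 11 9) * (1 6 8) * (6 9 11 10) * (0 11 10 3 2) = (0 11 10 6 8 3 2)(1 9) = [11, 9, 0, 2, 4, 5, 8, 7, 3, 1, 6, 10]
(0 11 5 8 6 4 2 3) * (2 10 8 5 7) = (0 11 7 2 3)(4 10 8 6) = [11, 1, 3, 0, 10, 5, 4, 2, 6, 9, 8, 7]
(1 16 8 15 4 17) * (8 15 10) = [0, 16, 2, 3, 17, 5, 6, 7, 10, 9, 8, 11, 12, 13, 14, 4, 15, 1] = (1 16 15 4 17)(8 10)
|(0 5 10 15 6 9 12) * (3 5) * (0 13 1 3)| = 9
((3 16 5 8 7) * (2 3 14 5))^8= (2 16 3)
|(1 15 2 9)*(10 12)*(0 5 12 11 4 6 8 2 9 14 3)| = 33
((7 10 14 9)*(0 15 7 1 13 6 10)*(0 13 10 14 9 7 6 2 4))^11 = (0 14 2 15 7 4 6 13)(1 9 10)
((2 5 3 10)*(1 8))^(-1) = ((1 8)(2 5 3 10))^(-1) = (1 8)(2 10 3 5)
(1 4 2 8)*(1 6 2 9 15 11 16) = [0, 4, 8, 3, 9, 5, 2, 7, 6, 15, 10, 16, 12, 13, 14, 11, 1] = (1 4 9 15 11 16)(2 8 6)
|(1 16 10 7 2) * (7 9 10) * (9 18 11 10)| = 12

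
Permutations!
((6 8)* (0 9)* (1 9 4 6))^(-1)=(0 9 1 8 6 4)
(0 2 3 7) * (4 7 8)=(0 2 3 8 4 7)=[2, 1, 3, 8, 7, 5, 6, 0, 4]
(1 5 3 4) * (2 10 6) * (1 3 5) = (2 10 6)(3 4) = [0, 1, 10, 4, 3, 5, 2, 7, 8, 9, 6]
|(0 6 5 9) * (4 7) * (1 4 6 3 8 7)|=14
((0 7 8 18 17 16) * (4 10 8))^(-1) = ((0 7 4 10 8 18 17 16))^(-1) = (0 16 17 18 8 10 4 7)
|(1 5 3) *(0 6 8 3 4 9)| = |(0 6 8 3 1 5 4 9)| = 8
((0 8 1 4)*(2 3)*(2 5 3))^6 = (0 1)(4 8)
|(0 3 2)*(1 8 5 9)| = 12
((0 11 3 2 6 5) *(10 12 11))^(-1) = ((0 10 12 11 3 2 6 5))^(-1) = (0 5 6 2 3 11 12 10)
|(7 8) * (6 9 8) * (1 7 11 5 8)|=|(1 7 6 9)(5 8 11)|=12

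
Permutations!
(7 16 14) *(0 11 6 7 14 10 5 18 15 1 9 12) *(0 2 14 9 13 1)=[11, 13, 14, 3, 4, 18, 7, 16, 8, 12, 5, 6, 2, 1, 9, 0, 10, 17, 15]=(0 11 6 7 16 10 5 18 15)(1 13)(2 14 9 12)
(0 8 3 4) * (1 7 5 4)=(0 8 3 1 7 5 4)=[8, 7, 2, 1, 0, 4, 6, 5, 3]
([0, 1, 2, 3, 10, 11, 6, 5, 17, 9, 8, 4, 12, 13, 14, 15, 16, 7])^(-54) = [0, 1, 2, 3, 8, 4, 6, 11, 7, 9, 17, 10, 12, 13, 14, 15, 16, 5]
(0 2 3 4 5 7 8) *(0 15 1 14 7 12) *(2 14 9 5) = (0 14 7 8 15 1 9 5 12)(2 3 4) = [14, 9, 3, 4, 2, 12, 6, 8, 15, 5, 10, 11, 0, 13, 7, 1]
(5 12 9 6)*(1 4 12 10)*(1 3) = (1 4 12 9 6 5 10 3) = [0, 4, 2, 1, 12, 10, 5, 7, 8, 6, 3, 11, 9]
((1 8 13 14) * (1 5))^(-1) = ((1 8 13 14 5))^(-1) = (1 5 14 13 8)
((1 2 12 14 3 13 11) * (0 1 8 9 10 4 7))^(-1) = (0 7 4 10 9 8 11 13 3 14 12 2 1)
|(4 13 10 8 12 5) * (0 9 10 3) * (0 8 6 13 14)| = 11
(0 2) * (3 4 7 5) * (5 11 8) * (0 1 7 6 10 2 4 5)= (0 4 6 10 2 1 7 11 8)(3 5)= [4, 7, 1, 5, 6, 3, 10, 11, 0, 9, 2, 8]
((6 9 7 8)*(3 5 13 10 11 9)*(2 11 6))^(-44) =((2 11 9 7 8)(3 5 13 10 6))^(-44) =(2 11 9 7 8)(3 5 13 10 6)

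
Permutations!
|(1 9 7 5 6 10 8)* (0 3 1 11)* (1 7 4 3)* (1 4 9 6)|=10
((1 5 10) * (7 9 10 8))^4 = (1 9 8)(5 10 7)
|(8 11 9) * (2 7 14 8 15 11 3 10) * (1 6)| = 6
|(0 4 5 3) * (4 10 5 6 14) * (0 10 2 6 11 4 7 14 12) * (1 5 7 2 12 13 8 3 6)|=10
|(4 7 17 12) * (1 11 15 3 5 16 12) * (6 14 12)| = |(1 11 15 3 5 16 6 14 12 4 7 17)| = 12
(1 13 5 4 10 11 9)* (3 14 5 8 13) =[0, 3, 2, 14, 10, 4, 6, 7, 13, 1, 11, 9, 12, 8, 5] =(1 3 14 5 4 10 11 9)(8 13)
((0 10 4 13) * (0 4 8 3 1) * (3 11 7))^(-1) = (0 1 3 7 11 8 10)(4 13)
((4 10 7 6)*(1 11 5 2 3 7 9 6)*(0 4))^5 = ((0 4 10 9 6)(1 11 5 2 3 7))^5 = (1 7 3 2 5 11)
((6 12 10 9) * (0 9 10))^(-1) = (0 12 6 9)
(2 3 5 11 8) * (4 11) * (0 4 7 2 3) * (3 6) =[4, 1, 0, 5, 11, 7, 3, 2, 6, 9, 10, 8] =(0 4 11 8 6 3 5 7 2)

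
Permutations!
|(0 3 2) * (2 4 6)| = 5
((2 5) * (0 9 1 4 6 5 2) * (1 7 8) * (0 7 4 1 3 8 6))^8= (0 4 9)(5 6 7)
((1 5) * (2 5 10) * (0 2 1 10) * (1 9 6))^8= ((0 2 5 10 9 6 1))^8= (0 2 5 10 9 6 1)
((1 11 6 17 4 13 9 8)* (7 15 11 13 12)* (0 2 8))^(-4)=((0 2 8 1 13 9)(4 12 7 15 11 6 17))^(-4)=(0 8 13)(1 9 2)(4 15 17 7 6 12 11)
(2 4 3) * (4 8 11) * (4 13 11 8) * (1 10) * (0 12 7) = [12, 10, 4, 2, 3, 5, 6, 0, 8, 9, 1, 13, 7, 11] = (0 12 7)(1 10)(2 4 3)(11 13)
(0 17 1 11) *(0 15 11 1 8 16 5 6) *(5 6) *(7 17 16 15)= (0 16 6)(7 17 8 15 11)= [16, 1, 2, 3, 4, 5, 0, 17, 15, 9, 10, 7, 12, 13, 14, 11, 6, 8]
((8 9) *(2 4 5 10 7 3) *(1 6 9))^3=(1 8 9 6)(2 10)(3 5)(4 7)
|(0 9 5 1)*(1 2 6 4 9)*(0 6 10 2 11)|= |(0 1 6 4 9 5 11)(2 10)|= 14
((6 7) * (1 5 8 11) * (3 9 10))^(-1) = ((1 5 8 11)(3 9 10)(6 7))^(-1) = (1 11 8 5)(3 10 9)(6 7)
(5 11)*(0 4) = (0 4)(5 11) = [4, 1, 2, 3, 0, 11, 6, 7, 8, 9, 10, 5]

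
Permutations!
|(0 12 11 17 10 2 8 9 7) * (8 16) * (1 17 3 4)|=13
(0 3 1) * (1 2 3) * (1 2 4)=(0 2 3 4 1)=[2, 0, 3, 4, 1]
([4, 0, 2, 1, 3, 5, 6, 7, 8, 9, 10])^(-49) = [1, 3, 2, 4, 0, 5, 6, 7, 8, 9, 10]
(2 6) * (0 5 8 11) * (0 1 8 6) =(0 5 6 2)(1 8 11) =[5, 8, 0, 3, 4, 6, 2, 7, 11, 9, 10, 1]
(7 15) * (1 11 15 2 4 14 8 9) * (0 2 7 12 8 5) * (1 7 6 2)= (0 1 11 15 12 8 9 7 6 2 4 14 5)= [1, 11, 4, 3, 14, 0, 2, 6, 9, 7, 10, 15, 8, 13, 5, 12]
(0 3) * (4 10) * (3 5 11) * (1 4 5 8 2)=(0 8 2 1 4 10 5 11 3)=[8, 4, 1, 0, 10, 11, 6, 7, 2, 9, 5, 3]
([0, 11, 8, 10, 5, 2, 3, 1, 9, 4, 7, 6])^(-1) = (1 7 10 3 6 11)(2 5 4 9 8)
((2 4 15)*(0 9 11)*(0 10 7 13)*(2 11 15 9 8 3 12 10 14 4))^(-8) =(0 13 7 10 12 3 8)(4 15 14 9 11)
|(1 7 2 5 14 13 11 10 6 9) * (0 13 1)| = |(0 13 11 10 6 9)(1 7 2 5 14)| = 30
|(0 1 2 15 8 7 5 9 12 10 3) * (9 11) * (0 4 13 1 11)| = |(0 11 9 12 10 3 4 13 1 2 15 8 7 5)| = 14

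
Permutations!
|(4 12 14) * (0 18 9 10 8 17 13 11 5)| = |(0 18 9 10 8 17 13 11 5)(4 12 14)| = 9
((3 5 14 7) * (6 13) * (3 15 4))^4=((3 5 14 7 15 4)(6 13))^4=(3 15 14)(4 7 5)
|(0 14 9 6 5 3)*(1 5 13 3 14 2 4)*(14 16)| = |(0 2 4 1 5 16 14 9 6 13 3)| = 11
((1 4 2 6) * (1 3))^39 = ((1 4 2 6 3))^39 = (1 3 6 2 4)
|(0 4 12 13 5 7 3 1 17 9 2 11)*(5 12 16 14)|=|(0 4 16 14 5 7 3 1 17 9 2 11)(12 13)|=12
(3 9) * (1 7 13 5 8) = [0, 7, 2, 9, 4, 8, 6, 13, 1, 3, 10, 11, 12, 5] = (1 7 13 5 8)(3 9)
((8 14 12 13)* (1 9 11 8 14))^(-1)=((1 9 11 8)(12 13 14))^(-1)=(1 8 11 9)(12 14 13)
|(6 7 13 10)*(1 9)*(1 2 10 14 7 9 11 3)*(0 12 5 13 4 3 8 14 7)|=44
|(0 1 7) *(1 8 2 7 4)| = |(0 8 2 7)(1 4)| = 4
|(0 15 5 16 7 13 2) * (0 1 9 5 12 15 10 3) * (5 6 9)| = |(0 10 3)(1 5 16 7 13 2)(6 9)(12 15)| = 6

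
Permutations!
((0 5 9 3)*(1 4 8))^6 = (0 9)(3 5)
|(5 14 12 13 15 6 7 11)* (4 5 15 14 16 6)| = 21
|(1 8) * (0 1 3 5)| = 5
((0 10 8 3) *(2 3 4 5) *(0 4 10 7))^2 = ((0 7)(2 3 4 5)(8 10))^2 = (10)(2 4)(3 5)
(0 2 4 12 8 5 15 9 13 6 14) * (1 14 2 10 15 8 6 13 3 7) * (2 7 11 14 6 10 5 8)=(0 5 2 4 12 10 15 9 3 11 14)(1 6 7)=[5, 6, 4, 11, 12, 2, 7, 1, 8, 3, 15, 14, 10, 13, 0, 9]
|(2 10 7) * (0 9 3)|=|(0 9 3)(2 10 7)|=3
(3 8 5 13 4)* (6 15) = (3 8 5 13 4)(6 15) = [0, 1, 2, 8, 3, 13, 15, 7, 5, 9, 10, 11, 12, 4, 14, 6]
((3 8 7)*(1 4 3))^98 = ((1 4 3 8 7))^98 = (1 8 4 7 3)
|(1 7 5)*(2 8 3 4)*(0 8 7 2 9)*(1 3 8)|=|(0 1 2 7 5 3 4 9)|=8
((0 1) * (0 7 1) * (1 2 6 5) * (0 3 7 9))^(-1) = (0 9 1 5 6 2 7 3)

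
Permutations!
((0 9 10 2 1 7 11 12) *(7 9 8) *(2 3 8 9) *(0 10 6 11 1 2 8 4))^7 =((0 9 6 11 12 10 3 4)(1 8 7))^7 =(0 4 3 10 12 11 6 9)(1 8 7)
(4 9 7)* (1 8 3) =(1 8 3)(4 9 7) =[0, 8, 2, 1, 9, 5, 6, 4, 3, 7]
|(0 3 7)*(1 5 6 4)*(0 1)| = 7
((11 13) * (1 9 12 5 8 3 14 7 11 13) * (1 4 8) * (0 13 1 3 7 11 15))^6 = (0 3 15 5 7 12 8 9 4 1 11 13 14) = ((0 13 1 9 12 5 3 14 11 4 8 7 15))^6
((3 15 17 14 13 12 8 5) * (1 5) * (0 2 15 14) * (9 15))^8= (0 15 2 17 9)(1 5 3 14 13 12 8)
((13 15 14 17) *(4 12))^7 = (4 12)(13 17 14 15)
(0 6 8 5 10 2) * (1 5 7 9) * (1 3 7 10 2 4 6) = (0 1 5 2)(3 7 9)(4 6 8 10) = [1, 5, 0, 7, 6, 2, 8, 9, 10, 3, 4]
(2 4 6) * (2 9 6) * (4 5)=(2 5 4)(6 9)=[0, 1, 5, 3, 2, 4, 9, 7, 8, 6]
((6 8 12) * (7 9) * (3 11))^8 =((3 11)(6 8 12)(7 9))^8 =(6 12 8)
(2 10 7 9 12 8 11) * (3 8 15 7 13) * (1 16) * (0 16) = (0 16 1)(2 10 13 3 8 11)(7 9 12 15) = [16, 0, 10, 8, 4, 5, 6, 9, 11, 12, 13, 2, 15, 3, 14, 7, 1]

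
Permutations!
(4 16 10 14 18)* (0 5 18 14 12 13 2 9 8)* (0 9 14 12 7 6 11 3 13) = (0 5 18 4 16 10 7 6 11 3 13 2 14 12)(8 9) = [5, 1, 14, 13, 16, 18, 11, 6, 9, 8, 7, 3, 0, 2, 12, 15, 10, 17, 4]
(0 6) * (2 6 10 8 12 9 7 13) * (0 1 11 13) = [10, 11, 6, 3, 4, 5, 1, 0, 12, 7, 8, 13, 9, 2] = (0 10 8 12 9 7)(1 11 13 2 6)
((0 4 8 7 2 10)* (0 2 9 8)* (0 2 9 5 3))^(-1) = (0 3 5 7 8 9 10 2 4)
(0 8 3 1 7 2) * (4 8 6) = (0 6 4 8 3 1 7 2) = [6, 7, 0, 1, 8, 5, 4, 2, 3]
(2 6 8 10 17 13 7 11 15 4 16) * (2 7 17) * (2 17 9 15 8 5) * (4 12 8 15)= (2 6 5)(4 16 7 11 15 12 8 10 17 13 9)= [0, 1, 6, 3, 16, 2, 5, 11, 10, 4, 17, 15, 8, 9, 14, 12, 7, 13]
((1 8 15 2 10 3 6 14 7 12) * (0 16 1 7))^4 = ((0 16 1 8 15 2 10 3 6 14)(7 12))^4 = (0 15 6 1 10)(2 14 8 3 16)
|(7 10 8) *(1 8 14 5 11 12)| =|(1 8 7 10 14 5 11 12)| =8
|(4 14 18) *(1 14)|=4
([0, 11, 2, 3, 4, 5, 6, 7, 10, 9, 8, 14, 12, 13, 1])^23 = [0, 14, 2, 3, 4, 5, 6, 7, 10, 9, 8, 1, 12, 13, 11]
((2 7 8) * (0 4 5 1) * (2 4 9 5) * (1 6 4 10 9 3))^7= (0 3 1)(2 4 6 5 9 10 8 7)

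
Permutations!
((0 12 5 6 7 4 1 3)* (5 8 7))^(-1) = (0 3 1 4 7 8 12)(5 6)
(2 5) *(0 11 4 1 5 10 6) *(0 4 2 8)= (0 11 2 10 6 4 1 5 8)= [11, 5, 10, 3, 1, 8, 4, 7, 0, 9, 6, 2]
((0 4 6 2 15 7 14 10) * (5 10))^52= ((0 4 6 2 15 7 14 5 10))^52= (0 5 7 2 4 10 14 15 6)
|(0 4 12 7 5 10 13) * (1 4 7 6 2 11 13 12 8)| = |(0 7 5 10 12 6 2 11 13)(1 4 8)| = 9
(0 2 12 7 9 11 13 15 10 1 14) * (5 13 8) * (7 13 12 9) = (0 2 9 11 8 5 12 13 15 10 1 14) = [2, 14, 9, 3, 4, 12, 6, 7, 5, 11, 1, 8, 13, 15, 0, 10]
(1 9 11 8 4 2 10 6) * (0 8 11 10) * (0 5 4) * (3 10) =(11)(0 8)(1 9 3 10 6)(2 5 4) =[8, 9, 5, 10, 2, 4, 1, 7, 0, 3, 6, 11]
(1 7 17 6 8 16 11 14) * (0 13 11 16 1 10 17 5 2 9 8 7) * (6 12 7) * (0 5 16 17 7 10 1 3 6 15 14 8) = (0 13 11 8 3 6 15 14 1 5 2 9)(7 16 17 12 10) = [13, 5, 9, 6, 4, 2, 15, 16, 3, 0, 7, 8, 10, 11, 1, 14, 17, 12]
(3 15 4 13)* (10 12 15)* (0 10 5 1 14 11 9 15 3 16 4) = (0 10 12 3 5 1 14 11 9 15)(4 13 16) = [10, 14, 2, 5, 13, 1, 6, 7, 8, 15, 12, 9, 3, 16, 11, 0, 4]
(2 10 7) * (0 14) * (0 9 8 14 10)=(0 10 7 2)(8 14 9)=[10, 1, 0, 3, 4, 5, 6, 2, 14, 8, 7, 11, 12, 13, 9]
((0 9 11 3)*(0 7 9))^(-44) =((3 7 9 11))^(-44) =(11)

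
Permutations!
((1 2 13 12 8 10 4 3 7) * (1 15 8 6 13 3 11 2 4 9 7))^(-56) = (1 3 2 11 4)(6 13 12)(7 9 10 8 15)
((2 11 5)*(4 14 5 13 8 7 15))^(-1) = (2 5 14 4 15 7 8 13 11)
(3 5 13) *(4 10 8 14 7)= (3 5 13)(4 10 8 14 7)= [0, 1, 2, 5, 10, 13, 6, 4, 14, 9, 8, 11, 12, 3, 7]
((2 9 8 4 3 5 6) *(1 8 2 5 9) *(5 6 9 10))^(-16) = (10)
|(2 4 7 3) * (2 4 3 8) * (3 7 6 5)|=|(2 7 8)(3 4 6 5)|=12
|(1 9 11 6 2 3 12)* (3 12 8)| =6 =|(1 9 11 6 2 12)(3 8)|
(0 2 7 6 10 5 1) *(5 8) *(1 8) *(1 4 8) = (0 2 7 6 10 4 8 5 1) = [2, 0, 7, 3, 8, 1, 10, 6, 5, 9, 4]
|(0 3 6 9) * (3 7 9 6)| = 3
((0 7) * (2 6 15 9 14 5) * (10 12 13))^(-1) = ((0 7)(2 6 15 9 14 5)(10 12 13))^(-1) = (0 7)(2 5 14 9 15 6)(10 13 12)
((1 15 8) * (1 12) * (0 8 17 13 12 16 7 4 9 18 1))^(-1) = ((0 8 16 7 4 9 18 1 15 17 13 12))^(-1) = (0 12 13 17 15 1 18 9 4 7 16 8)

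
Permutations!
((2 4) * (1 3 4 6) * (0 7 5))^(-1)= ((0 7 5)(1 3 4 2 6))^(-1)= (0 5 7)(1 6 2 4 3)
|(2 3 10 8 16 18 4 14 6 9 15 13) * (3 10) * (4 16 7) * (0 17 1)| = |(0 17 1)(2 10 8 7 4 14 6 9 15 13)(16 18)| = 30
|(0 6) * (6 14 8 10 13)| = |(0 14 8 10 13 6)| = 6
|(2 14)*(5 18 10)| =|(2 14)(5 18 10)| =6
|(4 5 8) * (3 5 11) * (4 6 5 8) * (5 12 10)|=8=|(3 8 6 12 10 5 4 11)|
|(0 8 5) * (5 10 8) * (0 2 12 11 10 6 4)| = 9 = |(0 5 2 12 11 10 8 6 4)|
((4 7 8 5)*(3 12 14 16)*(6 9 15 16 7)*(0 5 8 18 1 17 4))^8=((0 5)(1 17 4 6 9 15 16 3 12 14 7 18))^8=(1 12 9)(3 6 18)(4 7 16)(14 15 17)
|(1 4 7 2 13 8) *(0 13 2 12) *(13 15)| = |(0 15 13 8 1 4 7 12)| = 8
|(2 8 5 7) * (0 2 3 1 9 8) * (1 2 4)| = |(0 4 1 9 8 5 7 3 2)| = 9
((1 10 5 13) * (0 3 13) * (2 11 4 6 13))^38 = ((0 3 2 11 4 6 13 1 10 5))^38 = (0 10 13 4 2)(1 6 11 3 5)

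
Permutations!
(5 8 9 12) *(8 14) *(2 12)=(2 12 5 14 8 9)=[0, 1, 12, 3, 4, 14, 6, 7, 9, 2, 10, 11, 5, 13, 8]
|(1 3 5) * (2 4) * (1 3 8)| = |(1 8)(2 4)(3 5)| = 2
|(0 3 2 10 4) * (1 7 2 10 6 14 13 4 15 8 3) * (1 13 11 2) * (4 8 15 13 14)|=|(15)(0 14 11 2 6 4)(1 7)(3 10 13 8)|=12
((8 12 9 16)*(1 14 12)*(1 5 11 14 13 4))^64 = ((1 13 4)(5 11 14 12 9 16 8))^64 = (1 13 4)(5 11 14 12 9 16 8)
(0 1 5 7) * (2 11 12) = (0 1 5 7)(2 11 12) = [1, 5, 11, 3, 4, 7, 6, 0, 8, 9, 10, 12, 2]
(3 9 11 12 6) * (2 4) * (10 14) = (2 4)(3 9 11 12 6)(10 14) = [0, 1, 4, 9, 2, 5, 3, 7, 8, 11, 14, 12, 6, 13, 10]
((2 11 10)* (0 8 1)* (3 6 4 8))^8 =(0 6 8)(1 3 4)(2 10 11)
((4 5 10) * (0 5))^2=((0 5 10 4))^2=(0 10)(4 5)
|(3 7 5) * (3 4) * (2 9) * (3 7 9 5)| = 6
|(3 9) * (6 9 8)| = |(3 8 6 9)| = 4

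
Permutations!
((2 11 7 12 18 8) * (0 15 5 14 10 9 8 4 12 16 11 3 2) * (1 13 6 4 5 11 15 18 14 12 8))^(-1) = ((0 18 5 12 14 10 9 1 13 6 4 8)(2 3)(7 16 15 11))^(-1) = (0 8 4 6 13 1 9 10 14 12 5 18)(2 3)(7 11 15 16)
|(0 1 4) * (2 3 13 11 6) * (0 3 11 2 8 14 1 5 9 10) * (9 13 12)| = 14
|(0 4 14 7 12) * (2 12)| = 6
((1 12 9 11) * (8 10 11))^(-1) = (1 11 10 8 9 12)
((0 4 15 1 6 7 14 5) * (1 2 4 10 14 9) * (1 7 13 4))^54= (15)(0 14)(5 10)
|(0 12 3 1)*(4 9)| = |(0 12 3 1)(4 9)| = 4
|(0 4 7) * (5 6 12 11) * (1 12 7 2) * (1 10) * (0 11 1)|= 4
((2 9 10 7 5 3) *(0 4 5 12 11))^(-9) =(0 4 5 3 2 9 10 7 12 11)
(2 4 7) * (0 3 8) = (0 3 8)(2 4 7) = [3, 1, 4, 8, 7, 5, 6, 2, 0]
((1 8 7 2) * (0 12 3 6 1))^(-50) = (0 7 1 3)(2 8 6 12)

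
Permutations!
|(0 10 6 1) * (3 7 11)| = |(0 10 6 1)(3 7 11)| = 12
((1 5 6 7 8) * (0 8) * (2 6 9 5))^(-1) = (0 7 6 2 1 8)(5 9)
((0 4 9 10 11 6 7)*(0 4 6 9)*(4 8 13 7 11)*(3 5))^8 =((0 6 11 9 10 4)(3 5)(7 8 13))^8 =(0 11 10)(4 6 9)(7 13 8)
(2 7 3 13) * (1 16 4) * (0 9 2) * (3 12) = (0 9 2 7 12 3 13)(1 16 4) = [9, 16, 7, 13, 1, 5, 6, 12, 8, 2, 10, 11, 3, 0, 14, 15, 4]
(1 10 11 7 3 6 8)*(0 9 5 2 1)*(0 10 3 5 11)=(0 9 11 7 5 2 1 3 6 8 10)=[9, 3, 1, 6, 4, 2, 8, 5, 10, 11, 0, 7]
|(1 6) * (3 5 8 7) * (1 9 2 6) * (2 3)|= 7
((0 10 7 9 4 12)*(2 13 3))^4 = (0 4 7)(2 13 3)(9 10 12)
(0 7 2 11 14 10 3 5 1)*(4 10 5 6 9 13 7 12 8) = [12, 0, 11, 6, 10, 1, 9, 2, 4, 13, 3, 14, 8, 7, 5] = (0 12 8 4 10 3 6 9 13 7 2 11 14 5 1)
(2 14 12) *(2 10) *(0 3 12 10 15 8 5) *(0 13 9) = (0 3 12 15 8 5 13 9)(2 14 10) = [3, 1, 14, 12, 4, 13, 6, 7, 5, 0, 2, 11, 15, 9, 10, 8]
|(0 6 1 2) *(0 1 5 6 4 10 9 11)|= |(0 4 10 9 11)(1 2)(5 6)|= 10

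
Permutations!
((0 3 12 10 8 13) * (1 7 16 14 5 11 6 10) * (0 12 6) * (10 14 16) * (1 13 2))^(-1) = ((16)(0 3 6 14 5 11)(1 7 10 8 2)(12 13))^(-1) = (16)(0 11 5 14 6 3)(1 2 8 10 7)(12 13)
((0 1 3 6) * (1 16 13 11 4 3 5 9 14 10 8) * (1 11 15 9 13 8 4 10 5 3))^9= (16)(5 14 9 15 13)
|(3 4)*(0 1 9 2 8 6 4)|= |(0 1 9 2 8 6 4 3)|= 8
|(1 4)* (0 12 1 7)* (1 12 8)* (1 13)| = 6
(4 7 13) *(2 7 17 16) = [0, 1, 7, 3, 17, 5, 6, 13, 8, 9, 10, 11, 12, 4, 14, 15, 2, 16] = (2 7 13 4 17 16)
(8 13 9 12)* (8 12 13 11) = (8 11)(9 13) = [0, 1, 2, 3, 4, 5, 6, 7, 11, 13, 10, 8, 12, 9]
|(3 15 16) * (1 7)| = 6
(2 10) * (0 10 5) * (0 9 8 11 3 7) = (0 10 2 5 9 8 11 3 7) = [10, 1, 5, 7, 4, 9, 6, 0, 11, 8, 2, 3]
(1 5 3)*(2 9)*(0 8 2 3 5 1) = (0 8 2 9 3) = [8, 1, 9, 0, 4, 5, 6, 7, 2, 3]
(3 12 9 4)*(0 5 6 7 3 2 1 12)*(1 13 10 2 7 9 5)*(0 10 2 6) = (0 1 12 5)(2 13)(3 10 6 9 4 7) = [1, 12, 13, 10, 7, 0, 9, 3, 8, 4, 6, 11, 5, 2]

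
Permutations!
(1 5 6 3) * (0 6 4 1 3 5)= (0 6 5 4 1)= [6, 0, 2, 3, 1, 4, 5]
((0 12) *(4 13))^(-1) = (0 12)(4 13)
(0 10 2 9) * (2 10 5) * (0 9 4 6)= [5, 1, 4, 3, 6, 2, 0, 7, 8, 9, 10]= (10)(0 5 2 4 6)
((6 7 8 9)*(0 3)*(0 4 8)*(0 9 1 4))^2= (1 8 4)(6 9 7)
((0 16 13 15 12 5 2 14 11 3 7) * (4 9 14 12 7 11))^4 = (0 7 15 13 16)(2 12 5)(4 9 14)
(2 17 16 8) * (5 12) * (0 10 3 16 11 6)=[10, 1, 17, 16, 4, 12, 0, 7, 2, 9, 3, 6, 5, 13, 14, 15, 8, 11]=(0 10 3 16 8 2 17 11 6)(5 12)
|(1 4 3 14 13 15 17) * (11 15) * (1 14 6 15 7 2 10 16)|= |(1 4 3 6 15 17 14 13 11 7 2 10 16)|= 13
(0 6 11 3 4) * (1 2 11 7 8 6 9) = (0 9 1 2 11 3 4)(6 7 8) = [9, 2, 11, 4, 0, 5, 7, 8, 6, 1, 10, 3]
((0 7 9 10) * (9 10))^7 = ((0 7 10))^7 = (0 7 10)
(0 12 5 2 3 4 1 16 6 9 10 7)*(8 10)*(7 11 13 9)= (0 12 5 2 3 4 1 16 6 7)(8 10 11 13 9)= [12, 16, 3, 4, 1, 2, 7, 0, 10, 8, 11, 13, 5, 9, 14, 15, 6]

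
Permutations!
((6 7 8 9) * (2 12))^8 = (12)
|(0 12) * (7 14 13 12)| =5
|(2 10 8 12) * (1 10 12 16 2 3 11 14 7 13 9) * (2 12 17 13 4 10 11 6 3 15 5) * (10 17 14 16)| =26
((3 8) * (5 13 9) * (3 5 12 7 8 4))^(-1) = (3 4)(5 8 7 12 9 13) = ((3 4)(5 13 9 12 7 8))^(-1)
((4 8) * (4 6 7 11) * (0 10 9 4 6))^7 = (0 9 8 10 4)(6 7 11)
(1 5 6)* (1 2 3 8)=(1 5 6 2 3 8)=[0, 5, 3, 8, 4, 6, 2, 7, 1]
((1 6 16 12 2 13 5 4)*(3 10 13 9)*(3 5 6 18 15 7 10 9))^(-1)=((1 18 15 7 10 13 6 16 12 2 3 9 5 4))^(-1)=(1 4 5 9 3 2 12 16 6 13 10 7 15 18)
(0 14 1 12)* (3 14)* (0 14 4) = (0 3 4)(1 12 14) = [3, 12, 2, 4, 0, 5, 6, 7, 8, 9, 10, 11, 14, 13, 1]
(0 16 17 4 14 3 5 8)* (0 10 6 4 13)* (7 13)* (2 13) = (0 16 17 7 2 13)(3 5 8 10 6 4 14) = [16, 1, 13, 5, 14, 8, 4, 2, 10, 9, 6, 11, 12, 0, 3, 15, 17, 7]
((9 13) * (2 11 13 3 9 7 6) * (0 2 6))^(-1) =(0 7 13 11 2)(3 9)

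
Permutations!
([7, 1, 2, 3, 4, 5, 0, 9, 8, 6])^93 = (0 7 9 6)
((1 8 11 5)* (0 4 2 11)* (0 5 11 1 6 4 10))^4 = (11)(1 4 5)(2 6 8)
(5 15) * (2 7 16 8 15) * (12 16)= (2 7 12 16 8 15 5)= [0, 1, 7, 3, 4, 2, 6, 12, 15, 9, 10, 11, 16, 13, 14, 5, 8]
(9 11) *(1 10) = (1 10)(9 11) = [0, 10, 2, 3, 4, 5, 6, 7, 8, 11, 1, 9]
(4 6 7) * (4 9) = [0, 1, 2, 3, 6, 5, 7, 9, 8, 4] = (4 6 7 9)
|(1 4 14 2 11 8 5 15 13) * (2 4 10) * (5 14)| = 10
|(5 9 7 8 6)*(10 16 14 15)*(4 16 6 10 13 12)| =6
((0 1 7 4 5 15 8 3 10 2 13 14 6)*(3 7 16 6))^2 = (0 16)(1 6)(2 14 10 13 3)(4 15 7 5 8) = ((0 1 16 6)(2 13 14 3 10)(4 5 15 8 7))^2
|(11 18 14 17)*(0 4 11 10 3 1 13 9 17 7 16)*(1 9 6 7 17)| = 14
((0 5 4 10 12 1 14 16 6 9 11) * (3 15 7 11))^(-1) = (0 11 7 15 3 9 6 16 14 1 12 10 4 5)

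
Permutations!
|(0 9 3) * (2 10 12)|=|(0 9 3)(2 10 12)|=3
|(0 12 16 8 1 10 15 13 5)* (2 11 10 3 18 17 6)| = |(0 12 16 8 1 3 18 17 6 2 11 10 15 13 5)| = 15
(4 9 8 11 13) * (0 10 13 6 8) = [10, 1, 2, 3, 9, 5, 8, 7, 11, 0, 13, 6, 12, 4] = (0 10 13 4 9)(6 8 11)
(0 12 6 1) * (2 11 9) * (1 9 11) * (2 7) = (0 12 6 9 7 2 1) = [12, 0, 1, 3, 4, 5, 9, 2, 8, 7, 10, 11, 6]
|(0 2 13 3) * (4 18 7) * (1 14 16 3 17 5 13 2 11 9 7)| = |(0 11 9 7 4 18 1 14 16 3)(5 13 17)| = 30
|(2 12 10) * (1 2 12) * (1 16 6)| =|(1 2 16 6)(10 12)| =4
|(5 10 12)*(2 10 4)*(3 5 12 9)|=6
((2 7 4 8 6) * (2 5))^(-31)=((2 7 4 8 6 5))^(-31)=(2 5 6 8 4 7)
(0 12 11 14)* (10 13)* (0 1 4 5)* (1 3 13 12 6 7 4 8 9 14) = (0 6 7 4 5)(1 8 9 14 3 13 10 12 11) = [6, 8, 2, 13, 5, 0, 7, 4, 9, 14, 12, 1, 11, 10, 3]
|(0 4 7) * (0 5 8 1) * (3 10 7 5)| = 15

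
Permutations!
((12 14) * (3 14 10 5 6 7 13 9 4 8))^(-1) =((3 14 12 10 5 6 7 13 9 4 8))^(-1) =(3 8 4 9 13 7 6 5 10 12 14)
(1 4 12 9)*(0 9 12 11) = (12)(0 9 1 4 11) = [9, 4, 2, 3, 11, 5, 6, 7, 8, 1, 10, 0, 12]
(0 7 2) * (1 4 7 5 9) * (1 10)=(0 5 9 10 1 4 7 2)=[5, 4, 0, 3, 7, 9, 6, 2, 8, 10, 1]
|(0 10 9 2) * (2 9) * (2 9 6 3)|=6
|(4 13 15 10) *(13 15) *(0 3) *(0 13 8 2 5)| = |(0 3 13 8 2 5)(4 15 10)| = 6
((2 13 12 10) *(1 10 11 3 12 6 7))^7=(1 10 2 13 6 7)(3 12 11)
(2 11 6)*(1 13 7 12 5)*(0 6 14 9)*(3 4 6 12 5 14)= [12, 13, 11, 4, 6, 1, 2, 5, 8, 0, 10, 3, 14, 7, 9]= (0 12 14 9)(1 13 7 5)(2 11 3 4 6)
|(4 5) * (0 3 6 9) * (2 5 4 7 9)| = 7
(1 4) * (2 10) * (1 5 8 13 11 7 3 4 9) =[0, 9, 10, 4, 5, 8, 6, 3, 13, 1, 2, 7, 12, 11] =(1 9)(2 10)(3 4 5 8 13 11 7)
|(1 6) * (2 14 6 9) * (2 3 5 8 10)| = 9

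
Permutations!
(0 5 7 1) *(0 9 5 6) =(0 6)(1 9 5 7) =[6, 9, 2, 3, 4, 7, 0, 1, 8, 5]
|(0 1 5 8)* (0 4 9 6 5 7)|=|(0 1 7)(4 9 6 5 8)|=15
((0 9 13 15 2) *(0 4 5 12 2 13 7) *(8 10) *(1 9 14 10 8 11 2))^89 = ((0 14 10 11 2 4 5 12 1 9 7)(13 15))^89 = (0 14 10 11 2 4 5 12 1 9 7)(13 15)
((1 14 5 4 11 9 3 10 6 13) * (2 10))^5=((1 14 5 4 11 9 3 2 10 6 13))^5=(1 9 13 11 6 4 10 5 2 14 3)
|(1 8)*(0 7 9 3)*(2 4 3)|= 6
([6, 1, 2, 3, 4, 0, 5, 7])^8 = (7)(0 5 6)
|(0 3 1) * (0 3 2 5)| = |(0 2 5)(1 3)| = 6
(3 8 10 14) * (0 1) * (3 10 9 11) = (0 1)(3 8 9 11)(10 14) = [1, 0, 2, 8, 4, 5, 6, 7, 9, 11, 14, 3, 12, 13, 10]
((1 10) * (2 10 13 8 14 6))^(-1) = (1 10 2 6 14 8 13)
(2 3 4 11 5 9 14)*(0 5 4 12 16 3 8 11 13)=(0 5 9 14 2 8 11 4 13)(3 12 16)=[5, 1, 8, 12, 13, 9, 6, 7, 11, 14, 10, 4, 16, 0, 2, 15, 3]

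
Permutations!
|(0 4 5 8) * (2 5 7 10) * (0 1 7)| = 6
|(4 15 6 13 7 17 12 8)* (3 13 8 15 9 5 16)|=12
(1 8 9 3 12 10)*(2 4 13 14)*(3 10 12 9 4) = (1 8 4 13 14 2 3 9 10) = [0, 8, 3, 9, 13, 5, 6, 7, 4, 10, 1, 11, 12, 14, 2]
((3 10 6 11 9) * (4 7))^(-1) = (3 9 11 6 10)(4 7)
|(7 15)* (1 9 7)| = 4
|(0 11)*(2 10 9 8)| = 4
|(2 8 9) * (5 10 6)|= 3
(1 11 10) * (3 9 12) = (1 11 10)(3 9 12) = [0, 11, 2, 9, 4, 5, 6, 7, 8, 12, 1, 10, 3]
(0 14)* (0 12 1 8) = [14, 8, 2, 3, 4, 5, 6, 7, 0, 9, 10, 11, 1, 13, 12] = (0 14 12 1 8)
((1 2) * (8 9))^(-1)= (1 2)(8 9)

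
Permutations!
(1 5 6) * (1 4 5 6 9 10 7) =(1 6 4 5 9 10 7) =[0, 6, 2, 3, 5, 9, 4, 1, 8, 10, 7]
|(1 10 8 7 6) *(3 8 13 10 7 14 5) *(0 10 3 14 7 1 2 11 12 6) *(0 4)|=28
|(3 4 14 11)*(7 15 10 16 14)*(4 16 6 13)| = |(3 16 14 11)(4 7 15 10 6 13)| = 12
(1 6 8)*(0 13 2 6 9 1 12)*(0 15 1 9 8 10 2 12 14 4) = (0 13 12 15 1 8 14 4)(2 6 10) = [13, 8, 6, 3, 0, 5, 10, 7, 14, 9, 2, 11, 15, 12, 4, 1]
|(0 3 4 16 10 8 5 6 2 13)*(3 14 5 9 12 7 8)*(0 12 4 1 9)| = 18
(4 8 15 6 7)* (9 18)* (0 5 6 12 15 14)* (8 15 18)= [5, 1, 2, 3, 15, 6, 7, 4, 14, 8, 10, 11, 18, 13, 0, 12, 16, 17, 9]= (0 5 6 7 4 15 12 18 9 8 14)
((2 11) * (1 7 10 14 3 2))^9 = (1 10 3 11 7 14 2)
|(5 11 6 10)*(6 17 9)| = 6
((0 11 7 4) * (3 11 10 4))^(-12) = ((0 10 4)(3 11 7))^(-12) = (11)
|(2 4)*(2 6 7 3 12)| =6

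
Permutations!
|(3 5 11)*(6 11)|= |(3 5 6 11)|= 4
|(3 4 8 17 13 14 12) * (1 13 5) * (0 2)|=|(0 2)(1 13 14 12 3 4 8 17 5)|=18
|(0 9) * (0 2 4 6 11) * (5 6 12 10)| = 9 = |(0 9 2 4 12 10 5 6 11)|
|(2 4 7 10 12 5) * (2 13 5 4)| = 4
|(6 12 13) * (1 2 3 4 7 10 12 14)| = 10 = |(1 2 3 4 7 10 12 13 6 14)|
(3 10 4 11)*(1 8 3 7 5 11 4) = [0, 8, 2, 10, 4, 11, 6, 5, 3, 9, 1, 7] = (1 8 3 10)(5 11 7)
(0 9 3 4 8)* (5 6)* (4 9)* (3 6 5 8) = [4, 1, 2, 9, 3, 5, 8, 7, 0, 6] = (0 4 3 9 6 8)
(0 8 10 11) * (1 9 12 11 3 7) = (0 8 10 3 7 1 9 12 11) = [8, 9, 2, 7, 4, 5, 6, 1, 10, 12, 3, 0, 11]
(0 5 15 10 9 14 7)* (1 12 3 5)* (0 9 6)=(0 1 12 3 5 15 10 6)(7 9 14)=[1, 12, 2, 5, 4, 15, 0, 9, 8, 14, 6, 11, 3, 13, 7, 10]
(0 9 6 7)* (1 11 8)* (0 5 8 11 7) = [9, 7, 2, 3, 4, 8, 0, 5, 1, 6, 10, 11] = (11)(0 9 6)(1 7 5 8)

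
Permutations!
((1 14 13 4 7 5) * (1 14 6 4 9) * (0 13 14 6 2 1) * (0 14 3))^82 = ((0 13 9 14 3)(1 2)(4 7 5 6))^82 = (0 9 3 13 14)(4 5)(6 7)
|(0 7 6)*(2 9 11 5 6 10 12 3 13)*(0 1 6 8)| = 22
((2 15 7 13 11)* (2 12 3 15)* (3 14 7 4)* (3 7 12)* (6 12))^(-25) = (3 11 13 7 4 15)(6 14 12)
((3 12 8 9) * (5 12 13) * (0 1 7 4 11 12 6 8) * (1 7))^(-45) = ((0 7 4 11 12)(3 13 5 6 8 9))^(-45) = (3 6)(5 9)(8 13)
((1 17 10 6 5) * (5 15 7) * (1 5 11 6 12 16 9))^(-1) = (1 9 16 12 10 17)(6 11 7 15)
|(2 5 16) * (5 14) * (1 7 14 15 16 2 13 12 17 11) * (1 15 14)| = |(1 7)(2 14 5)(11 15 16 13 12 17)| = 6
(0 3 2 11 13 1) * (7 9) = [3, 0, 11, 2, 4, 5, 6, 9, 8, 7, 10, 13, 12, 1] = (0 3 2 11 13 1)(7 9)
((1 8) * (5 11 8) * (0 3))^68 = (11)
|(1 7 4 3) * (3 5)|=|(1 7 4 5 3)|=5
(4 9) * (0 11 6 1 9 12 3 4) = [11, 9, 2, 4, 12, 5, 1, 7, 8, 0, 10, 6, 3] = (0 11 6 1 9)(3 4 12)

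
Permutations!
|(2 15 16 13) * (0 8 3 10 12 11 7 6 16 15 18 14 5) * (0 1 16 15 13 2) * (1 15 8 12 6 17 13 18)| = 12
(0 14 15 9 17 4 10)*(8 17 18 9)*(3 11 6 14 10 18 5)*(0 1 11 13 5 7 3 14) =(0 10 1 11 6)(3 13 5 14 15 8 17 4 18 9 7) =[10, 11, 2, 13, 18, 14, 0, 3, 17, 7, 1, 6, 12, 5, 15, 8, 16, 4, 9]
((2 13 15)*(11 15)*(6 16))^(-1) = (2 15 11 13)(6 16)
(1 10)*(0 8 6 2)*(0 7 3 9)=(0 8 6 2 7 3 9)(1 10)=[8, 10, 7, 9, 4, 5, 2, 3, 6, 0, 1]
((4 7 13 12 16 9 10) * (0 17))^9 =(0 17)(4 13 16 10 7 12 9)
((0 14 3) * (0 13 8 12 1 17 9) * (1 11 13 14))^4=(17)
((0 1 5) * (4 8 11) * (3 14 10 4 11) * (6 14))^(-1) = (0 5 1)(3 8 4 10 14 6)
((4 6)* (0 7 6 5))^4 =(0 5 4 6 7)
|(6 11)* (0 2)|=2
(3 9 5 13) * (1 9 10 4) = (1 9 5 13 3 10 4) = [0, 9, 2, 10, 1, 13, 6, 7, 8, 5, 4, 11, 12, 3]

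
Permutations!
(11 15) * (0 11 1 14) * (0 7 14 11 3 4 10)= (0 3 4 10)(1 11 15)(7 14)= [3, 11, 2, 4, 10, 5, 6, 14, 8, 9, 0, 15, 12, 13, 7, 1]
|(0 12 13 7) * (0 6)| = 5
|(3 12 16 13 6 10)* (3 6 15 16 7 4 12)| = |(4 12 7)(6 10)(13 15 16)| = 6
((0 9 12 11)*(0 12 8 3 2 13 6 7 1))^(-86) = (0 2 1 3 7 8 6 9 13)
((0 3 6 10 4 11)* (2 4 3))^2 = (0 4)(2 11)(3 10 6)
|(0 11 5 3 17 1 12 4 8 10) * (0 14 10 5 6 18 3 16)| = 12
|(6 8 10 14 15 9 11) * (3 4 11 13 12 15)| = |(3 4 11 6 8 10 14)(9 13 12 15)| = 28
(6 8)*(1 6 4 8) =(1 6)(4 8) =[0, 6, 2, 3, 8, 5, 1, 7, 4]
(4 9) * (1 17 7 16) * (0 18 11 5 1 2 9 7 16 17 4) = (0 18 11 5 1 4 7 17 16 2 9) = [18, 4, 9, 3, 7, 1, 6, 17, 8, 0, 10, 5, 12, 13, 14, 15, 2, 16, 11]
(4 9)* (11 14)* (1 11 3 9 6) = (1 11 14 3 9 4 6) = [0, 11, 2, 9, 6, 5, 1, 7, 8, 4, 10, 14, 12, 13, 3]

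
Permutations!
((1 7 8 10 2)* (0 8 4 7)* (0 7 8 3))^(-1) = (0 3)(1 2 10 8 4 7)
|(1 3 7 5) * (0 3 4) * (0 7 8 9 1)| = 8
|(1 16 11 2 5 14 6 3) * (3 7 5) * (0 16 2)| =12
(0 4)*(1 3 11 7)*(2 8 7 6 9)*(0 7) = (0 4 7 1 3 11 6 9 2 8) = [4, 3, 8, 11, 7, 5, 9, 1, 0, 2, 10, 6]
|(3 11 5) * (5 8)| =|(3 11 8 5)| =4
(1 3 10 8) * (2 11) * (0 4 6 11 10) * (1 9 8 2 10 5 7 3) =[4, 1, 5, 0, 6, 7, 11, 3, 9, 8, 2, 10] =(0 4 6 11 10 2 5 7 3)(8 9)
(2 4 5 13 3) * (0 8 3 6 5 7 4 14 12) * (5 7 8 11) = [11, 1, 14, 2, 8, 13, 7, 4, 3, 9, 10, 5, 0, 6, 12] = (0 11 5 13 6 7 4 8 3 2 14 12)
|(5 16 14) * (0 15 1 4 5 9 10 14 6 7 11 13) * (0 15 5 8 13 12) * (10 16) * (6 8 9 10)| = |(0 5 6 7 11 12)(1 4 9 16 8 13 15)(10 14)| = 42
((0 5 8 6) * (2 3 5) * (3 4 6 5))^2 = (8)(0 4)(2 6)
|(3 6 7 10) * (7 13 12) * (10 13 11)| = |(3 6 11 10)(7 13 12)| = 12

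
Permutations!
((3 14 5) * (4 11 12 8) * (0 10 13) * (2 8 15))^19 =((0 10 13)(2 8 4 11 12 15)(3 14 5))^19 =(0 10 13)(2 8 4 11 12 15)(3 14 5)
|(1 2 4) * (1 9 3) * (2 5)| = 6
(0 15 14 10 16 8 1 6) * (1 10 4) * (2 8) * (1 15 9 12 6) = [9, 1, 8, 3, 15, 5, 0, 7, 10, 12, 16, 11, 6, 13, 4, 14, 2] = (0 9 12 6)(2 8 10 16)(4 15 14)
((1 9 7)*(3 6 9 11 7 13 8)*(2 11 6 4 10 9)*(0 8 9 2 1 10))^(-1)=((0 8 3 4)(1 6)(2 11 7 10)(9 13))^(-1)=(0 4 3 8)(1 6)(2 10 7 11)(9 13)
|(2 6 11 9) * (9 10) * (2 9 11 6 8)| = |(2 8)(10 11)| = 2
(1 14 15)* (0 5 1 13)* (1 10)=[5, 14, 2, 3, 4, 10, 6, 7, 8, 9, 1, 11, 12, 0, 15, 13]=(0 5 10 1 14 15 13)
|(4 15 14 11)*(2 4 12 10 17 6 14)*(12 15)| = |(2 4 12 10 17 6 14 11 15)| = 9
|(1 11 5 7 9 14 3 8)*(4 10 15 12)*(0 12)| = 40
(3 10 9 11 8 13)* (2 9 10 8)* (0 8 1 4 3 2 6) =(0 8 13 2 9 11 6)(1 4 3) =[8, 4, 9, 1, 3, 5, 0, 7, 13, 11, 10, 6, 12, 2]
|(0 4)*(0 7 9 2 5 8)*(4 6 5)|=4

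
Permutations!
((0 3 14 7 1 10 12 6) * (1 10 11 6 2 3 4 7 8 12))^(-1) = ((0 4 7 10 1 11 6)(2 3 14 8 12))^(-1) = (0 6 11 1 10 7 4)(2 12 8 14 3)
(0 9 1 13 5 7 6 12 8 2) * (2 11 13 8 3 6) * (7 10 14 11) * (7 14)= (0 9 1 8 14 11 13 5 10 7 2)(3 6 12)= [9, 8, 0, 6, 4, 10, 12, 2, 14, 1, 7, 13, 3, 5, 11]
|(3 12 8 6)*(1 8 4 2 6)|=10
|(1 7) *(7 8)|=|(1 8 7)|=3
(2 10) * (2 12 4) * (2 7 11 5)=[0, 1, 10, 3, 7, 2, 6, 11, 8, 9, 12, 5, 4]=(2 10 12 4 7 11 5)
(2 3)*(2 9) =[0, 1, 3, 9, 4, 5, 6, 7, 8, 2] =(2 3 9)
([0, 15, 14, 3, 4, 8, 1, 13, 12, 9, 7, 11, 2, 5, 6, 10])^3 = [0, 7, 1, 3, 4, 2, 10, 8, 14, 9, 5, 11, 6, 12, 15, 13]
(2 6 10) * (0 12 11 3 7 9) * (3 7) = (0 12 11 7 9)(2 6 10) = [12, 1, 6, 3, 4, 5, 10, 9, 8, 0, 2, 7, 11]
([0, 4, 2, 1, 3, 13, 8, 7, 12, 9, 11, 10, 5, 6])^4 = [0, 4, 2, 1, 3, 12, 13, 7, 6, 9, 10, 11, 8, 5]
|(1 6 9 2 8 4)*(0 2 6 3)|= |(0 2 8 4 1 3)(6 9)|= 6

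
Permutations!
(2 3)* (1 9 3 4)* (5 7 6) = (1 9 3 2 4)(5 7 6) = [0, 9, 4, 2, 1, 7, 5, 6, 8, 3]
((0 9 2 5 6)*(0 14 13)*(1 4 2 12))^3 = (0 1 5 13 12 2 14 9 4 6)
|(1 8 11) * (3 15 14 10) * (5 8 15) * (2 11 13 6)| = |(1 15 14 10 3 5 8 13 6 2 11)| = 11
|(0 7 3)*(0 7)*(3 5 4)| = |(3 7 5 4)| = 4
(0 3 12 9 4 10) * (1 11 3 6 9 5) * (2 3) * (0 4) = [6, 11, 3, 12, 10, 1, 9, 7, 8, 0, 4, 2, 5] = (0 6 9)(1 11 2 3 12 5)(4 10)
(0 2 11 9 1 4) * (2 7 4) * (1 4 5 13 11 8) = [7, 2, 8, 3, 0, 13, 6, 5, 1, 4, 10, 9, 12, 11] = (0 7 5 13 11 9 4)(1 2 8)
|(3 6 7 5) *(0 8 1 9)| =4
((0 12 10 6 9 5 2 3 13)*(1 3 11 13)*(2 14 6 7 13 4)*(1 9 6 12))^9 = (0 13 7 10 12 14 5 9 3 1) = ((0 1 3 9 5 14 12 10 7 13)(2 11 4))^9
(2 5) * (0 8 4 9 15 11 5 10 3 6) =[8, 1, 10, 6, 9, 2, 0, 7, 4, 15, 3, 5, 12, 13, 14, 11] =(0 8 4 9 15 11 5 2 10 3 6)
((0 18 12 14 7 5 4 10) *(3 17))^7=((0 18 12 14 7 5 4 10)(3 17))^7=(0 10 4 5 7 14 12 18)(3 17)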